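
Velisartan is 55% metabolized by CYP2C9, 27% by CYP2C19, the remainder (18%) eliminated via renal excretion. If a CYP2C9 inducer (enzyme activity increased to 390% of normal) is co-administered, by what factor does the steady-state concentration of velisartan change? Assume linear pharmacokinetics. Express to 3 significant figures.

0.385

The CYP2C9 pathway (55% of clearance) is boosted to 3.9× activity: 0.55 × 3.9 = 2.145.
CYP2C19 (27%) and the residual 18% are unaffected.
CL_new/CL_old = 2.145 + 0.27 + 0.18 = 2.595.
Steady-state concentration ratio = CL_old/CL_new = 1 / 2.595 = 0.385.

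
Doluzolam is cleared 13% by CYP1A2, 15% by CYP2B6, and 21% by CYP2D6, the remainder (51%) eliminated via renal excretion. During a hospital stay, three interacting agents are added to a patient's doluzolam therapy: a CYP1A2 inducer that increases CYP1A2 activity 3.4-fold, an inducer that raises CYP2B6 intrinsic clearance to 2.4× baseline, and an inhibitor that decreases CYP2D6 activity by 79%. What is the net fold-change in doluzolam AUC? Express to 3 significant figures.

0.737

CYP1A2: 0.13 × 3.4 = 0.442
CYP2B6: 0.15 × 2.4 = 0.36
CYP2D6: 0.21 × 0.21 = 0.0441
Other: 0.51 (unchanged)
Relative clearance = 0.442 + 0.36 + 0.0441 + 0.51 = 1.3561.
AUC ∝ 1/CL: fold-change = 1 / 1.3561 = 0.737.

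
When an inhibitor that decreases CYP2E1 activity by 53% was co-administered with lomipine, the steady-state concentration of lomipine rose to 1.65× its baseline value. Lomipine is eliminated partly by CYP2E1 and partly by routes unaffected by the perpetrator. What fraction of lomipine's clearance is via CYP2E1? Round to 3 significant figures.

CL'/CL = 1 / 1.65 = 0.6061
0.47·fm + (1 − fm) = 0.6061
fm = (0.6061 − 1) / (0.47 − 1) = 0.743

0.743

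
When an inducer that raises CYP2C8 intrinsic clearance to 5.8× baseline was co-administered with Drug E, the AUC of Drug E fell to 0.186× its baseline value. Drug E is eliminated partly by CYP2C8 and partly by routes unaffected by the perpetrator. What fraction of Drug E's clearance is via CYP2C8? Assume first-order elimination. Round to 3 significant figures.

0.912

Let fm be the CYP2C8 fraction. New clearance relative to baseline = fm × 5.8 + (1 − fm).
AUC ratio = 1 / (new CL fraction), so new CL fraction = 1 / 0.186 = 5.376.
fm × 5.8 + 1 − fm = 5.376  ⇒  fm × (5.8 − 1) = 4.376  ⇒  fm = 0.912.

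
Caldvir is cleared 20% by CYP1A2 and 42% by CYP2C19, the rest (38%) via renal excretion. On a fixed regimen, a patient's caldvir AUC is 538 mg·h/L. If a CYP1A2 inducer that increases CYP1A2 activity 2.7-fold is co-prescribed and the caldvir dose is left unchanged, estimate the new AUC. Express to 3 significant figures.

The CYP1A2 pathway (20% of clearance) rises to 2.7× activity: 0.2 × 2.7 = 0.54.
CYP2C19 (42%) and the residual 38% are unaffected.
New clearance relative to baseline: 0.54 + 0.42 + 0.38 = 1.34.
AUC ∝ 1/CL, so new value = 538 / 1.34 = 401 mg·h/L.

401 mg·h/L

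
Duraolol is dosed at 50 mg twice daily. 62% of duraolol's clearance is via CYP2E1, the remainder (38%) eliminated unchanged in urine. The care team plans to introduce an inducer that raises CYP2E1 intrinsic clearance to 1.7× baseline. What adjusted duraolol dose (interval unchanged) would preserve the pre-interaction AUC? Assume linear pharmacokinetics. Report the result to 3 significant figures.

The CYP2E1 pathway (62% of clearance) is boosted to 1.7× activity: 0.62 × 1.7 = 1.054.
The remaining 38% of clearance is unaffected.
CL_new/CL_old = 1.054 + 0.38 = 1.434.
Css,avg = (dose rate)/CL, so holding Css fixed requires dose ∝ CL: 50 × 1.434 = 71.7 mg.

71.7 mg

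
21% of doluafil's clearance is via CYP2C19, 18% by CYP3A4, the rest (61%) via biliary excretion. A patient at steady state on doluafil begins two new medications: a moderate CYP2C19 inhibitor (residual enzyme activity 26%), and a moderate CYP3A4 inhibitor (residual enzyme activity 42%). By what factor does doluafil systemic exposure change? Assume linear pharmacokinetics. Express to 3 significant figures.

1.35

The CYP2C19 pathway (21% of clearance) falls to 0.26× activity: 0.21 × 0.26 = 0.0546.
The CYP3A4 pathway (18% of clearance) falls to 0.42× activity: 0.18 × 0.42 = 0.0756.
The remaining 61% of clearance is unaffected.
New clearance relative to baseline: 0.0546 + 0.0756 + 0.61 = 0.7402.
Net systemic exposure ratio = 1 / 0.7402 = 1.35.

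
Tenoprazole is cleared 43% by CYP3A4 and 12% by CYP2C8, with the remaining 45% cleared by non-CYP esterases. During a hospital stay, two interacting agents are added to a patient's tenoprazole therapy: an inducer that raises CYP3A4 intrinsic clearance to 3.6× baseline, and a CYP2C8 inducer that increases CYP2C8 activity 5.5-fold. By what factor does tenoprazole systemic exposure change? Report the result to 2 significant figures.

0.38

CYP3A4: 0.43 × 3.6 = 1.548
CYP2C8: 0.12 × 5.5 = 0.66
Other: 0.45 (unchanged)
CL_new/CL_old = 1.548 + 0.66 + 0.45 = 2.658.
Because systemic exposure varies inversely with clearance, the combined effect is 1 / 2.658 = 0.38.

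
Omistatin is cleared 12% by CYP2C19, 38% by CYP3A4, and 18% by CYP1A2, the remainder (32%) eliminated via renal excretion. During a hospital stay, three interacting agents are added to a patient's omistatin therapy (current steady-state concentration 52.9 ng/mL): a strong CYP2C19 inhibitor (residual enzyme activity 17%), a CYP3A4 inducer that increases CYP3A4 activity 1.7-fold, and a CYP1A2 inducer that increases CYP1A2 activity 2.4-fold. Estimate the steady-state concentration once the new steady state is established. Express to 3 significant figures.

The CYP2C19 pathway (12% of clearance) falls to 0.17× activity: 0.12 × 0.17 = 0.0204.
The CYP3A4 pathway (38% of clearance) increases to 1.7× activity: 0.38 × 1.7 = 0.646.
The CYP1A2 pathway (18% of clearance) increases to 2.4× activity: 0.18 × 2.4 = 0.432.
The remaining 32% of clearance is unaffected.
Relative clearance = 0.0204 + 0.646 + 0.432 + 0.32 = 1.4184.
Dividing the baseline by the relative clearance: 52.9 / 1.4184 = 37.3 ng/mL.

37.3 ng/mL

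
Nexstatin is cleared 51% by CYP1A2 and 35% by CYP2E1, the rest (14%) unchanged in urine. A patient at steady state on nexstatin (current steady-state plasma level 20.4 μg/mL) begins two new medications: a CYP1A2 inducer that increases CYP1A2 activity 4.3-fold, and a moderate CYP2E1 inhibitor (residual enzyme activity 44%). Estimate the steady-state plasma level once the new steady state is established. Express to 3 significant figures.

8.20 μg/mL

The CYP1A2 pathway (51% of clearance) rises to 4.3× activity: 0.51 × 4.3 = 2.193.
The CYP2E1 pathway (35% of clearance) drops to 0.44× activity: 0.35 × 0.44 = 0.154.
Non-CYP routes (14%) are unchanged.
CL_new/CL_old = 2.193 + 0.154 + 0.14 = 2.487.
Dividing the baseline by the relative clearance: 20.4 / 2.487 = 8.20 μg/mL.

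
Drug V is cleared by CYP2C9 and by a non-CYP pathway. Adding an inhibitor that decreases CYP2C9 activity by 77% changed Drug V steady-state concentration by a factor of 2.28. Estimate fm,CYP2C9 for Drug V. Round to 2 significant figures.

0.73

Let x = fm,CYP2C9. Because steady-state concentration ∝ 1/CL, relative clearance fell to 1/2.28 = 0.4386.
Only the CYP2C9 route changed, so 0.4386 = x·0.23 + (1 − x), giving x = 0.73.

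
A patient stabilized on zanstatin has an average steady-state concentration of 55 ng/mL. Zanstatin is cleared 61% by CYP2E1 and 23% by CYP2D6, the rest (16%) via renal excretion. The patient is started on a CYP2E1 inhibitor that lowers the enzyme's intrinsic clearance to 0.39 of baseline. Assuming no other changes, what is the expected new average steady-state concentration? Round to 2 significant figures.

88 ng/mL

CYP2E1: 0.61 × 0.39 = 0.2379
CYP2D6: 0.23 (unchanged)
Other: 0.16 (unchanged)
New clearance relative to baseline: 0.2379 + 0.23 + 0.16 = 0.6279.
Average steady-state concentration ∝ 1/CL, so new value = 55 / 0.6279 = 88 ng/mL.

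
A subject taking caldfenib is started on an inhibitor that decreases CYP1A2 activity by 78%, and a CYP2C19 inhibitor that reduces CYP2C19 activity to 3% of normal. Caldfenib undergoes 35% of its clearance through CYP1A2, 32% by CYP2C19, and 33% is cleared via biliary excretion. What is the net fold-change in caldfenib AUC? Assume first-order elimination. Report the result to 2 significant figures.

2.4

The CYP1A2 pathway (35% of clearance) falls to 0.22× activity: 0.35 × 0.22 = 0.077.
The CYP2C19 pathway (32% of clearance) falls to 0.03× activity: 0.32 × 0.03 = 0.0096.
The remaining 33% of clearance is unaffected.
Relative clearance = 0.077 + 0.0096 + 0.33 = 0.4166.
AUC ∝ 1/CL: fold-change = 1 / 0.4166 = 2.4.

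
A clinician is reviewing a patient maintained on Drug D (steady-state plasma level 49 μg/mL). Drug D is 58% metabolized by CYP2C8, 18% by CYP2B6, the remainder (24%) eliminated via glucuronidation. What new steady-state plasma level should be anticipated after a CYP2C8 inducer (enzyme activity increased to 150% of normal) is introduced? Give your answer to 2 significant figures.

38 μg/mL

The CYP2C8 pathway (58% of clearance) increases to 1.5× activity: 0.58 × 1.5 = 0.87.
CYP2B6 (18%) and the residual 24% are unaffected.
CL_new/CL_old = 0.87 + 0.18 + 0.24 = 1.29.
New steady-state plasma level = baseline ÷ relative clearance = 49 / 1.29 = 38 μg/mL.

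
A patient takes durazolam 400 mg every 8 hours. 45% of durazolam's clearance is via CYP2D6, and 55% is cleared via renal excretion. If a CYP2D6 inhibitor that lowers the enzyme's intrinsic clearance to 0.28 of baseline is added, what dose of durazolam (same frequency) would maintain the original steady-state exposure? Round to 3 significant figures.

The CYP2D6 pathway (45% of clearance) is reduced to 0.28× activity: 0.45 × 0.28 = 0.126.
Non-CYP routes (55%) are unchanged.
New clearance relative to baseline: 0.126 + 0.55 = 0.676.
Exposure is unchanged when dose changes in proportion to clearance. New dose = 400 mg × 0.676 = 270 mg.

270 mg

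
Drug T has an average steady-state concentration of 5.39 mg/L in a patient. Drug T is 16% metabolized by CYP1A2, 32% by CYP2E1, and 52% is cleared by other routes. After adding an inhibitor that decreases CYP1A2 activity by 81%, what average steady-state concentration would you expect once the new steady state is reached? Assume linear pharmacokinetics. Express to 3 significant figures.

The CYP1A2 pathway (16% of clearance) falls to 0.19× activity: 0.16 × 0.19 = 0.0304.
CYP2E1 (32%) and the residual 52% are unaffected.
Relative clearance = 0.0304 + 0.32 + 0.52 = 0.8704.
With dosing unchanged, average steady-state concentration scales as 1/CL: 5.39 / 0.8704 = 6.19 mg/L.

6.19 mg/L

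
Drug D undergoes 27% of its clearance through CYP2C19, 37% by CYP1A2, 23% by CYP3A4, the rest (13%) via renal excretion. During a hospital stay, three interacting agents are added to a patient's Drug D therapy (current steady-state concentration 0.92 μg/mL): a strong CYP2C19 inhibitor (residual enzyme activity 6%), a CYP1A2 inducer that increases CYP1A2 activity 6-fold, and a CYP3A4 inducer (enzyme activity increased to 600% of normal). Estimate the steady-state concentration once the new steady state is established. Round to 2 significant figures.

The CYP2C19 pathway (27% of clearance) drops to 0.06× activity: 0.27 × 0.06 = 0.0162.
The CYP1A2 pathway (37% of clearance) is boosted to 6× activity: 0.37 × 6 = 2.22.
The CYP3A4 pathway (23% of clearance) is boosted to 6× activity: 0.23 × 6 = 1.38.
The remaining 13% of clearance is unaffected.
Relative clearance = 0.0162 + 2.22 + 1.38 + 0.13 = 3.7462.
New steady-state concentration = 0.92 / 3.7462 = 0.25 μg/mL (concentration scales inversely with clearance).

0.25 μg/mL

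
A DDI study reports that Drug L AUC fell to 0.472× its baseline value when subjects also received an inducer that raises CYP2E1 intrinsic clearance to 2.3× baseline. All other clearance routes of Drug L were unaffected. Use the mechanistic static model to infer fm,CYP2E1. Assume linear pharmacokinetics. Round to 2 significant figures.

0.86

CL'/CL = 1 / 0.472 = 2.119
2.3·fm + (1 − fm) = 2.119
fm = (2.119 − 1) / (2.3 − 1) = 0.86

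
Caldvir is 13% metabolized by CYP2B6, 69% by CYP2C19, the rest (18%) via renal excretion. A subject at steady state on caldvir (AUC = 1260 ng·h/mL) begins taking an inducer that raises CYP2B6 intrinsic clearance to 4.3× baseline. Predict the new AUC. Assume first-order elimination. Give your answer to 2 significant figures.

The CYP2B6 pathway (13% of clearance) rises to 4.3× activity: 0.13 × 4.3 = 0.559.
CYP2C19 (69%) and the residual 18% are unaffected.
Relative clearance = 0.559 + 0.69 + 0.18 = 1.429.
With dosing unchanged, AUC scales as 1/CL: 1260 / 1.429 = 8.8 × 10² ng·h/mL.

8.8 × 10² ng·h/mL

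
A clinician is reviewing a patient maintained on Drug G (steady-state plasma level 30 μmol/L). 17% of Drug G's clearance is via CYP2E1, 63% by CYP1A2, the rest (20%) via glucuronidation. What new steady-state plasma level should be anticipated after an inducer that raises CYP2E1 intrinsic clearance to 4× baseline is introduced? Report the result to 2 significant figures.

The CYP2E1 pathway (17% of clearance) increases to 4× activity: 0.17 × 4 = 0.68.
CYP1A2 (63%) and the residual 20% are unaffected.
Relative clearance = 0.68 + 0.63 + 0.2 = 1.51.
With dosing unchanged, steady-state plasma level scales as 1/CL: 30 / 1.51 = 20 μmol/L.

20 μmol/L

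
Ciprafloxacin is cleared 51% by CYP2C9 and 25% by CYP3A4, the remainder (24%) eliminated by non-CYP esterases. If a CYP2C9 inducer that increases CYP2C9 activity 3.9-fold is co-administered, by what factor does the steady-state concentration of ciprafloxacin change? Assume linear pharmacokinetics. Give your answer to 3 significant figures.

The CYP2C9 pathway (51% of clearance) is boosted to 3.9× activity: 0.51 × 3.9 = 1.989.
CYP3A4 (25%) and the residual 24% are unaffected.
New clearance relative to baseline: 1.989 + 0.25 + 0.24 = 2.479.
Steady-state concentration ratio = CL_old/CL_new = 1 / 2.479 = 0.403.

0.403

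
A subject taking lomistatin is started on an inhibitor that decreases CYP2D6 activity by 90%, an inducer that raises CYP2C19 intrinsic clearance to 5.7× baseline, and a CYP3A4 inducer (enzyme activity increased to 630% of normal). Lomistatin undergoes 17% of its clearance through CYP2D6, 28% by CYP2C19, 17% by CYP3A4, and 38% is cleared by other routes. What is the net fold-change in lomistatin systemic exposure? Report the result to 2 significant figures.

0.33

The CYP2D6 pathway (17% of clearance) is reduced to 0.1× activity: 0.17 × 0.1 = 0.017.
The CYP2C19 pathway (28% of clearance) increases to 5.7× activity: 0.28 × 5.7 = 1.596.
The CYP3A4 pathway (17% of clearance) rises to 6.3× activity: 0.17 × 6.3 = 1.071.
Non-CYP routes (38%) are unchanged.
CL_new/CL_old = 0.017 + 1.596 + 1.071 + 0.38 = 3.064.
Because systemic exposure varies inversely with clearance, the combined effect is 1 / 3.064 = 0.33.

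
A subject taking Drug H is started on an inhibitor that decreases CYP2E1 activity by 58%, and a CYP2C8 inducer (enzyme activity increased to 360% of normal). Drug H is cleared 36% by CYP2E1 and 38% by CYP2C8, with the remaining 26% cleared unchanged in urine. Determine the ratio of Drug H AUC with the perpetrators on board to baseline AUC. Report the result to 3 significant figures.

CYP2E1: 0.36 × 0.42 = 0.1512
CYP2C8: 0.38 × 3.6 = 1.368
Other: 0.26 (unchanged)
Relative clearance = 0.1512 + 1.368 + 0.26 = 1.7792.
Net AUC ratio = 1 / 1.7792 = 0.562.

0.562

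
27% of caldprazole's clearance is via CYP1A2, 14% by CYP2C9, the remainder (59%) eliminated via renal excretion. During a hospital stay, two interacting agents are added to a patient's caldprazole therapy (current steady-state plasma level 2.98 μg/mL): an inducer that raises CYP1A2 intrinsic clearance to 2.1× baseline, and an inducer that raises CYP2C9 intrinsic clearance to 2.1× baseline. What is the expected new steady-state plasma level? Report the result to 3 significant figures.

2.05 μg/mL

The CYP1A2 pathway (27% of clearance) increases to 2.1× activity: 0.27 × 2.1 = 0.567.
The CYP2C9 pathway (14% of clearance) rises to 2.1× activity: 0.14 × 2.1 = 0.294.
Non-CYP routes (59%) are unchanged.
New clearance relative to baseline: 0.567 + 0.294 + 0.59 = 1.451.
Steady-state plasma level ∝ 1/CL: new value = 2.98 / 1.451 = 2.05 μg/mL.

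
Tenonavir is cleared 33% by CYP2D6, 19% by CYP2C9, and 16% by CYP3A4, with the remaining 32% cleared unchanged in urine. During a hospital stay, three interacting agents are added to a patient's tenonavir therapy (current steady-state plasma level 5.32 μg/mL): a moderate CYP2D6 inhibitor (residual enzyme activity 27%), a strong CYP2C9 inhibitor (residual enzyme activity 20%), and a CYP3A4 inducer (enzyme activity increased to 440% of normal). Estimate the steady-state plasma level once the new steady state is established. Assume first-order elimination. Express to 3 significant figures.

4.62 μg/mL

CYP2D6: 0.33 × 0.27 = 0.0891
CYP2C9: 0.19 × 0.2 = 0.038
CYP3A4: 0.16 × 4.4 = 0.704
Other: 0.32 (unchanged)
New clearance relative to baseline: 0.0891 + 0.038 + 0.704 + 0.32 = 1.1511.
Steady-state plasma level ∝ 1/CL: new value = 5.32 / 1.1511 = 4.62 μg/mL.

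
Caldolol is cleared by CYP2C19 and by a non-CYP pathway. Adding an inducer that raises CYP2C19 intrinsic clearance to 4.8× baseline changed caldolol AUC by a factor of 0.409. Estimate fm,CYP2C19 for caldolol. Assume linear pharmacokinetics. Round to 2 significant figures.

0.38

CL'/CL = 1 / 0.409 = 2.445
4.8·fm + (1 − fm) = 2.445
fm = (2.445 − 1) / (4.8 − 1) = 0.38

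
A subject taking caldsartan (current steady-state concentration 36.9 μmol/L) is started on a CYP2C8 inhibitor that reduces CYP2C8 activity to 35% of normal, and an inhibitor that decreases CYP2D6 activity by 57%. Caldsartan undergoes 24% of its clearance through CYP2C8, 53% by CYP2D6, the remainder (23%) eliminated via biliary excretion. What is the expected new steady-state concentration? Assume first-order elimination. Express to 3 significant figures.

The CYP2C8 pathway (24% of clearance) is reduced to 0.35× activity: 0.24 × 0.35 = 0.084.
The CYP2D6 pathway (53% of clearance) is reduced to 0.43× activity: 0.53 × 0.43 = 0.2279.
The remaining 23% of clearance is unaffected.
CL_new/CL_old = 0.084 + 0.2279 + 0.23 = 0.5419.
Dividing the baseline by the relative clearance: 36.9 / 0.5419 = 68.1 μmol/L.

68.1 μmol/L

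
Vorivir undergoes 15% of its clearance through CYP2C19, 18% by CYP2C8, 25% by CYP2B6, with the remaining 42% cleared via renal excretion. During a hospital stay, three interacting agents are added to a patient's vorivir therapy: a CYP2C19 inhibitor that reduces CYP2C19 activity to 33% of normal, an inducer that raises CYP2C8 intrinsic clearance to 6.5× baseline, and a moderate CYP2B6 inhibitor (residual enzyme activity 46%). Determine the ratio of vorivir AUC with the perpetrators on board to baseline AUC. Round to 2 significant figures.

CYP2C19: 0.15 × 0.33 = 0.0495
CYP2C8: 0.18 × 6.5 = 1.17
CYP2B6: 0.25 × 0.46 = 0.115
Other: 0.42 (unchanged)
CL_new/CL_old = 0.0495 + 1.17 + 0.115 + 0.42 = 1.7545.
AUC ∝ 1/CL: fold-change = 1 / 1.7545 = 0.57.

0.57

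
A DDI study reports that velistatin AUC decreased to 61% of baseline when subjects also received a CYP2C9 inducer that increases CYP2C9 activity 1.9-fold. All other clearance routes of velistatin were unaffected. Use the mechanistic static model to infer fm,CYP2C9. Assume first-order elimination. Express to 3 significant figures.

0.710

Write x for the fraction cleared via CYP2C9. The observed AUC change means clearance rose to 1/0.610 = 1.639 of baseline.
Setting x·1.9 + (1 − x) = 1.639 and solving: x = (1.639 − 1)/(1.9 − 1) = 0.710.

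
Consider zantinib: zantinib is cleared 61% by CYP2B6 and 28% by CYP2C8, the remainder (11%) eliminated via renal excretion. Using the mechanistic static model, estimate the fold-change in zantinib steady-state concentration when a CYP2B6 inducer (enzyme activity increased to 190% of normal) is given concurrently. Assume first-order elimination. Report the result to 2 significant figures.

The CYP2B6 pathway (61% of clearance) rises to 1.9× activity: 0.61 × 1.9 = 1.159.
CYP2C8 (28%) and the residual 11% are unaffected.
Relative clearance = 1.159 + 0.28 + 0.11 = 1.549.
Since steady-state concentration ∝ 1/CL, the ratio is 1 / 1.549 = 0.65.

0.65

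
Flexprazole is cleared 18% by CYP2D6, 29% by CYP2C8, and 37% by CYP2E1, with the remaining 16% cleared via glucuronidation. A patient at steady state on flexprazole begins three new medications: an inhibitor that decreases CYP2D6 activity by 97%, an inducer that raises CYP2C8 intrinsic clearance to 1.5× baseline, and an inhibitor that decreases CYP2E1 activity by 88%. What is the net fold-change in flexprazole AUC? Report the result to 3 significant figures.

CYP2D6: 0.18 × 0.03 = 0.0054
CYP2C8: 0.29 × 1.5 = 0.435
CYP2E1: 0.37 × 0.12 = 0.0444
Other: 0.16 (unchanged)
CL_new/CL_old = 0.0054 + 0.435 + 0.0444 + 0.16 = 0.6448.
AUC ∝ 1/CL: fold-change = 1 / 0.6448 = 1.55.

1.55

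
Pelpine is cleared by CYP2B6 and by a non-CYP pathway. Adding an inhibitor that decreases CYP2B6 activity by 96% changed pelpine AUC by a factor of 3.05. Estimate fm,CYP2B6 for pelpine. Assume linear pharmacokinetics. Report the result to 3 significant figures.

0.700

Call the CYP2B6 fraction fm. After the interaction, CL_new/CL_old = fm × 0.04 + (1 − fm).
AUC ratio = 1 / (new CL fraction), so new CL fraction = 1 / 3.05 = 0.3279.
fm × 0.04 + 1 − fm = 0.3279  ⇒  fm × (0.04 − 1) = −0.6721  ⇒  fm = 0.700.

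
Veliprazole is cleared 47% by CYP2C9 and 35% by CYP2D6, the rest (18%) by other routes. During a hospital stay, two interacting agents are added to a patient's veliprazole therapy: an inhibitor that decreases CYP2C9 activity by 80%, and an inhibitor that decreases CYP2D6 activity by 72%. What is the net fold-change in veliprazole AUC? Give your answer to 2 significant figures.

2.7

The CYP2C9 pathway (47% of clearance) falls to 0.2× activity: 0.47 × 0.2 = 0.094.
The CYP2D6 pathway (35% of clearance) falls to 0.28× activity: 0.35 × 0.28 = 0.098.
The remaining 18% of clearance is unaffected.
New clearance relative to baseline: 0.094 + 0.098 + 0.18 = 0.372.
Net AUC ratio = 1 / 0.372 = 2.7.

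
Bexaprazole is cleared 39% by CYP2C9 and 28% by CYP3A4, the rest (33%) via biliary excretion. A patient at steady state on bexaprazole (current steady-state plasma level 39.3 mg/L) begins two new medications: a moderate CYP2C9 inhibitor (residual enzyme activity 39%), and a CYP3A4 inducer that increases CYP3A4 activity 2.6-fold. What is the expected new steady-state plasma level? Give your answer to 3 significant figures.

32.5 mg/L

The CYP2C9 pathway (39% of clearance) drops to 0.39× activity: 0.39 × 0.39 = 0.1521.
The CYP3A4 pathway (28% of clearance) increases to 2.6× activity: 0.28 × 2.6 = 0.728.
Non-CYP routes (33%) are unchanged.
Relative clearance = 0.1521 + 0.728 + 0.33 = 1.2101.
New steady-state plasma level = 39.3 / 1.2101 = 32.5 mg/L (concentration scales inversely with clearance).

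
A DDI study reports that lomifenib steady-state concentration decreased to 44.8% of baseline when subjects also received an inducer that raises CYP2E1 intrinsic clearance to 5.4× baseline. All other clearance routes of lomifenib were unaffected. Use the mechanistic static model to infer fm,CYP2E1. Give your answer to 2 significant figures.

0.28

Write x for the fraction cleared via CYP2E1. The observed steady-state concentration change means clearance rose to 1/0.448 = 2.232 of baseline.
Only the CYP2E1 route changed, so 2.232 = x·5.4 + (1 − x), giving x = 0.28.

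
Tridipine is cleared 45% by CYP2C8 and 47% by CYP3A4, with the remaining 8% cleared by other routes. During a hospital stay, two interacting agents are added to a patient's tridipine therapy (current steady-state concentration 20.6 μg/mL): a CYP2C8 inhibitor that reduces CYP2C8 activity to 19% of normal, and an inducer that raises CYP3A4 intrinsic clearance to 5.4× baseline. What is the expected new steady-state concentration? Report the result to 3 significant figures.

7.62 μg/mL

The CYP2C8 pathway (45% of clearance) is reduced to 0.19× activity: 0.45 × 0.19 = 0.0855.
The CYP3A4 pathway (47% of clearance) increases to 5.4× activity: 0.47 × 5.4 = 2.538.
The remaining 8% of clearance is unaffected.
New clearance relative to baseline: 0.0855 + 2.538 + 0.08 = 2.7035.
Steady-state concentration ∝ 1/CL: new value = 20.6 / 2.7035 = 7.62 μg/mL.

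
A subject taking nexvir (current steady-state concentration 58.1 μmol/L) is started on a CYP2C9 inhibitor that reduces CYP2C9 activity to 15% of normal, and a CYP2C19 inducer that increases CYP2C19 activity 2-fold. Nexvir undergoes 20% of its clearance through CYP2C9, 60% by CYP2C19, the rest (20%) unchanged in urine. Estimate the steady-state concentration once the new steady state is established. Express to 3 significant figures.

40.6 μmol/L

The CYP2C9 pathway (20% of clearance) falls to 0.15× activity: 0.2 × 0.15 = 0.03.
The CYP2C19 pathway (60% of clearance) rises to 2× activity: 0.6 × 2 = 1.2.
The remaining 20% of clearance is unaffected.
CL_new/CL_old = 0.03 + 1.2 + 0.2 = 1.43.
New steady-state concentration = 58.1 / 1.43 = 40.6 μmol/L (concentration scales inversely with clearance).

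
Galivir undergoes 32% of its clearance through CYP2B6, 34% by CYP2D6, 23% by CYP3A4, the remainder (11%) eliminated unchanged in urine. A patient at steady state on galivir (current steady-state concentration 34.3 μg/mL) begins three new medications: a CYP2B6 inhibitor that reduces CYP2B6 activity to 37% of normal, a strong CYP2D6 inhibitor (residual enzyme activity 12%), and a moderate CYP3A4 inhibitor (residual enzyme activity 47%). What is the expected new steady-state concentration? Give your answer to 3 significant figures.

90.9 μg/mL

The CYP2B6 pathway (32% of clearance) falls to 0.37× activity: 0.32 × 0.37 = 0.1184.
The CYP2D6 pathway (34% of clearance) drops to 0.12× activity: 0.34 × 0.12 = 0.0408.
The CYP3A4 pathway (23% of clearance) drops to 0.47× activity: 0.23 × 0.47 = 0.1081.
Non-CYP routes (11%) are unchanged.
New clearance relative to baseline: 0.1184 + 0.0408 + 0.1081 + 0.11 = 0.3773.
New steady-state concentration = 34.3 / 0.3773 = 90.9 μg/mL (concentration scales inversely with clearance).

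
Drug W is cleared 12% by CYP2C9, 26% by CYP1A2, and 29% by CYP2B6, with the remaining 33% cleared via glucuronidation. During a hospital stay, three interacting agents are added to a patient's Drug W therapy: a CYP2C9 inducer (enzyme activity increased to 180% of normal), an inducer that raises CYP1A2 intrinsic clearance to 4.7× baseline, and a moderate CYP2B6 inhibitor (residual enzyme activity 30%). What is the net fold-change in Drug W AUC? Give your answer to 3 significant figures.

0.539

The CYP2C9 pathway (12% of clearance) increases to 1.8× activity: 0.12 × 1.8 = 0.216.
The CYP1A2 pathway (26% of clearance) increases to 4.7× activity: 0.26 × 4.7 = 1.222.
The CYP2B6 pathway (29% of clearance) drops to 0.3× activity: 0.29 × 0.3 = 0.087.
The remaining 33% of clearance is unaffected.
Relative clearance = 0.216 + 1.222 + 0.087 + 0.33 = 1.855.
Because AUC varies inversely with clearance, the combined effect is 1 / 1.855 = 0.539.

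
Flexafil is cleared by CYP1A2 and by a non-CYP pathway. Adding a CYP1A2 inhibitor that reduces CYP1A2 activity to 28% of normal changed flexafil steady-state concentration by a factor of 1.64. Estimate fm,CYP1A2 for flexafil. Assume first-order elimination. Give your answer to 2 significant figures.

CL'/CL = 1 / 1.64 = 0.6098
0.28·fm + (1 − fm) = 0.6098
fm = (0.6098 − 1) / (0.28 − 1) = 0.54

0.54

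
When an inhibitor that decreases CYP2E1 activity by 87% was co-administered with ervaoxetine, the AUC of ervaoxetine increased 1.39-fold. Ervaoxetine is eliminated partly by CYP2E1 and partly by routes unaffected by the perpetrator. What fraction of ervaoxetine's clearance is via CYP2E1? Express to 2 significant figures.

0.32

Let x = fm,CYP2E1. Because AUC ∝ 1/CL, relative clearance fell to 1/1.39 = 0.7194.
Setting x·0.13 + (1 − x) = 0.7194 and solving: x = (0.7194 − 1)/(0.13 − 1) = 0.32.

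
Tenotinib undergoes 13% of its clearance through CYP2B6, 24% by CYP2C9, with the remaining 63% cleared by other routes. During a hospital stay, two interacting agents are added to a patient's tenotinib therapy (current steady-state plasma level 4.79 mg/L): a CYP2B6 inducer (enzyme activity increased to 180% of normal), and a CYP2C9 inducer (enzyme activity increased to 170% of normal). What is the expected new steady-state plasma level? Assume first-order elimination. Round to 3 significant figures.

The CYP2B6 pathway (13% of clearance) is boosted to 1.8× activity: 0.13 × 1.8 = 0.234.
The CYP2C9 pathway (24% of clearance) is boosted to 1.7× activity: 0.24 × 1.7 = 0.408.
The remaining 63% of clearance is unaffected.
New clearance relative to baseline: 0.234 + 0.408 + 0.63 = 1.272.
Steady-state plasma level ∝ 1/CL: new value = 4.79 / 1.272 = 3.77 mg/L.

3.77 mg/L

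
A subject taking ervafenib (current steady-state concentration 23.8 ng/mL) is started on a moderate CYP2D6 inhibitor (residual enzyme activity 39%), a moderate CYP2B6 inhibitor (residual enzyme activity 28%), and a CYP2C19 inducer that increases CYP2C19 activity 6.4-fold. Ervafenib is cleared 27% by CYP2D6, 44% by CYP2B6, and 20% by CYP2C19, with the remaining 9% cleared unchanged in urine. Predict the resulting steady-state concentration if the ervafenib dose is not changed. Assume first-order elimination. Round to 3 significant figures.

The CYP2D6 pathway (27% of clearance) drops to 0.39× activity: 0.27 × 0.39 = 0.1053.
The CYP2B6 pathway (44% of clearance) falls to 0.28× activity: 0.44 × 0.28 = 0.1232.
The CYP2C19 pathway (20% of clearance) increases to 6.4× activity: 0.2 × 6.4 = 1.28.
Non-CYP routes (9%) are unchanged.
Relative clearance = 0.1053 + 0.1232 + 1.28 + 0.09 = 1.5985.
Steady-state concentration ∝ 1/CL: new value = 23.8 / 1.5985 = 14.9 ng/mL.

14.9 ng/mL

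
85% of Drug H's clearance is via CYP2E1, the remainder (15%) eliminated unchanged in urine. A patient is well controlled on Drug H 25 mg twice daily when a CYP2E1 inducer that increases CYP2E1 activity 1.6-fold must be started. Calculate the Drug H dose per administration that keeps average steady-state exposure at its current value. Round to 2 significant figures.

38 mg

The CYP2E1 pathway (85% of clearance) is boosted to 1.6× activity: 0.85 × 1.6 = 1.36.
Non-CYP routes (15%) are unchanged.
New clearance relative to baseline: 1.36 + 0.15 = 1.51.
To maintain the same steady-state level, dose must scale with clearance: new dose = 25 × 1.51 = 38 mg.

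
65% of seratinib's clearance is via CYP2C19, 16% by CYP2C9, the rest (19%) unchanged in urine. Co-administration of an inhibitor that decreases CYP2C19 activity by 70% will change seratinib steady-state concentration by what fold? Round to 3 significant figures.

The CYP2C19 pathway (65% of clearance) is reduced to 0.3× activity: 0.65 × 0.3 = 0.195.
CYP2C9 (16%) and the residual 19% are unaffected.
CL_new/CL_old = 0.195 + 0.16 + 0.19 = 0.545.
Since steady-state concentration ∝ 1/CL, the ratio is 1 / 0.545 = 1.83.

1.83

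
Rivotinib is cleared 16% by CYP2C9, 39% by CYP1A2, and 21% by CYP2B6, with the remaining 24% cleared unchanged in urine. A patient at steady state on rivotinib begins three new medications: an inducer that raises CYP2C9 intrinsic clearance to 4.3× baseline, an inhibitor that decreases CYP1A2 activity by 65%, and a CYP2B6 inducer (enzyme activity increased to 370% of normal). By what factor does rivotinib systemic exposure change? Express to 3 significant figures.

0.543

The CYP2C9 pathway (16% of clearance) increases to 4.3× activity: 0.16 × 4.3 = 0.688.
The CYP1A2 pathway (39% of clearance) is reduced to 0.35× activity: 0.39 × 0.35 = 0.1365.
The CYP2B6 pathway (21% of clearance) is boosted to 3.7× activity: 0.21 × 3.7 = 0.777.
The remaining 24% of clearance is unaffected.
CL_new/CL_old = 0.688 + 0.1365 + 0.777 + 0.24 = 1.8415.
Systemic exposure ∝ 1/CL: fold-change = 1 / 1.8415 = 0.543.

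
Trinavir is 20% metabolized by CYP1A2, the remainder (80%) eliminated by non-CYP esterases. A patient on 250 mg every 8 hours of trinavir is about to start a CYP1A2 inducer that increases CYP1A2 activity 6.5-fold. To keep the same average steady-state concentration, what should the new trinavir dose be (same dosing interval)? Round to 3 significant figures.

525 mg

CYP1A2: 0.2 × 6.5 = 1.3
Other: 0.8 (unchanged)
New clearance relative to baseline: 1.3 + 0.8 = 2.1.
Exposure is unchanged when dose changes in proportion to clearance. New dose = 250 mg × 2.1 = 525 mg.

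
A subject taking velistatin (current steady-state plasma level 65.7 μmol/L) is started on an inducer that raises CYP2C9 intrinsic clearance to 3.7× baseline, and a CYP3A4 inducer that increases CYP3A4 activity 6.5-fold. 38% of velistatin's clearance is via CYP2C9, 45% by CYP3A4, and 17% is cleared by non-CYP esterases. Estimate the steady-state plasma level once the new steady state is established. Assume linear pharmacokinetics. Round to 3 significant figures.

The CYP2C9 pathway (38% of clearance) rises to 3.7× activity: 0.38 × 3.7 = 1.406.
The CYP3A4 pathway (45% of clearance) rises to 6.5× activity: 0.45 × 6.5 = 2.925.
Non-CYP routes (17%) are unchanged.
CL_new/CL_old = 1.406 + 2.925 + 0.17 = 4.501.
Dividing the baseline by the relative clearance: 65.7 / 4.501 = 14.6 μmol/L.

14.6 μmol/L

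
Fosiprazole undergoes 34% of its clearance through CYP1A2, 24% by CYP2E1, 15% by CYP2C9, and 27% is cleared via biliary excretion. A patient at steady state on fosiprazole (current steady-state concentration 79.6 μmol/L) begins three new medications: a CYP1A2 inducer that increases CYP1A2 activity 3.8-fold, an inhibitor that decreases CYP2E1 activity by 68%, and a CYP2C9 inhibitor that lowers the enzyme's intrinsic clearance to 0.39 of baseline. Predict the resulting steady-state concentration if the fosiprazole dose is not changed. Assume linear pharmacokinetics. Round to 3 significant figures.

The CYP1A2 pathway (34% of clearance) is boosted to 3.8× activity: 0.34 × 3.8 = 1.292.
The CYP2E1 pathway (24% of clearance) falls to 0.32× activity: 0.24 × 0.32 = 0.0768.
The CYP2C9 pathway (15% of clearance) drops to 0.39× activity: 0.15 × 0.39 = 0.0585.
The remaining 27% of clearance is unaffected.
CL_new/CL_old = 1.292 + 0.0768 + 0.0585 + 0.27 = 1.6973.
Steady-state concentration ∝ 1/CL: new value = 79.6 / 1.6973 = 46.9 μmol/L.

46.9 μmol/L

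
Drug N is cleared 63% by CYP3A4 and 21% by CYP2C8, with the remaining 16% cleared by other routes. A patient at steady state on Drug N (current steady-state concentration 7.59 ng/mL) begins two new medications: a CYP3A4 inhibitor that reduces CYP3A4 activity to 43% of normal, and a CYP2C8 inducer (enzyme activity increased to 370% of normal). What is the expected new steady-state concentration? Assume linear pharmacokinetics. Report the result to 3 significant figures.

6.28 ng/mL

The CYP3A4 pathway (63% of clearance) drops to 0.43× activity: 0.63 × 0.43 = 0.2709.
The CYP2C8 pathway (21% of clearance) rises to 3.7× activity: 0.21 × 3.7 = 0.777.
The remaining 16% of clearance is unaffected.
CL_new/CL_old = 0.2709 + 0.777 + 0.16 = 1.2079.
Steady-state concentration ∝ 1/CL: new value = 7.59 / 1.2079 = 6.28 ng/mL.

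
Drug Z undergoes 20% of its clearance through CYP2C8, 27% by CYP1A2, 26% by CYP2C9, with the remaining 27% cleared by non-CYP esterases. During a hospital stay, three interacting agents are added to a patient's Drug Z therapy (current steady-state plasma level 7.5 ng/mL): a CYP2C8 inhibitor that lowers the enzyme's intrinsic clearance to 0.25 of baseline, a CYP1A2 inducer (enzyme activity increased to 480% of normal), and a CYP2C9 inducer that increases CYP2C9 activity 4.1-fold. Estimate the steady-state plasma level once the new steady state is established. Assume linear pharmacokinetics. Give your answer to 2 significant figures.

2.8 ng/mL

The CYP2C8 pathway (20% of clearance) is reduced to 0.25× activity: 0.2 × 0.25 = 0.05.
The CYP1A2 pathway (27% of clearance) is boosted to 4.8× activity: 0.27 × 4.8 = 1.296.
The CYP2C9 pathway (26% of clearance) rises to 4.1× activity: 0.26 × 4.1 = 1.066.
The remaining 27% of clearance is unaffected.
New clearance relative to baseline: 0.05 + 1.296 + 1.066 + 0.27 = 2.682.
New steady-state plasma level = 7.5 / 2.682 = 2.8 ng/mL (concentration scales inversely with clearance).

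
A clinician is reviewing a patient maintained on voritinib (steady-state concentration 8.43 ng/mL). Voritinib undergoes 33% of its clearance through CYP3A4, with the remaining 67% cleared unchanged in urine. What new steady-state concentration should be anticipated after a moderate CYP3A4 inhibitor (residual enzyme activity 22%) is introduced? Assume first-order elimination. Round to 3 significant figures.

11.4 ng/mL

CYP3A4: 0.33 × 0.22 = 0.0726
Other: 0.67 (unchanged)
New clearance relative to baseline: 0.0726 + 0.67 = 0.7426.
With dosing unchanged, steady-state concentration scales as 1/CL: 8.43 / 0.7426 = 11.4 ng/mL.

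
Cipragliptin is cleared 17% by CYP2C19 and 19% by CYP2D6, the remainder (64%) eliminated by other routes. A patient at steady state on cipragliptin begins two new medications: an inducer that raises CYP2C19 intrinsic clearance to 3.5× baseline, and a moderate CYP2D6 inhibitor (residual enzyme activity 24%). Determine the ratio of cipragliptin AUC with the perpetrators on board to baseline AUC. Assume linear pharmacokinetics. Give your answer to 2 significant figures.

CYP2C19: 0.17 × 3.5 = 0.595
CYP2D6: 0.19 × 0.24 = 0.0456
Other: 0.64 (unchanged)
New clearance relative to baseline: 0.595 + 0.0456 + 0.64 = 1.2806.
Because AUC varies inversely with clearance, the combined effect is 1 / 1.2806 = 0.78.

0.78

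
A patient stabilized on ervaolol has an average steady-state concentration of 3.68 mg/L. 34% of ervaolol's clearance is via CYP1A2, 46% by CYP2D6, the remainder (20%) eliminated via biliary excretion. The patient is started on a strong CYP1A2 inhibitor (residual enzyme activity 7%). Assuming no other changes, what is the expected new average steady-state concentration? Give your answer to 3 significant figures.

5.38 mg/L

The CYP1A2 pathway (34% of clearance) drops to 0.07× activity: 0.34 × 0.07 = 0.0238.
CYP2D6 (46%) and the residual 20% are unaffected.
CL_new/CL_old = 0.0238 + 0.46 + 0.2 = 0.6838.
With dosing unchanged, average steady-state concentration scales as 1/CL: 3.68 / 0.6838 = 5.38 mg/L.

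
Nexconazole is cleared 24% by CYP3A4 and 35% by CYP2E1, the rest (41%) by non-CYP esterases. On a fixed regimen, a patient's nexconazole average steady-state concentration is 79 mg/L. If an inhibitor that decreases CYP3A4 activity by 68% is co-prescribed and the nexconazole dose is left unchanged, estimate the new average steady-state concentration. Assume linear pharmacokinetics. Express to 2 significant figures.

The CYP3A4 pathway (24% of clearance) drops to 0.32× activity: 0.24 × 0.32 = 0.0768.
CYP2E1 (35%) and the residual 41% are unaffected.
CL_new/CL_old = 0.0768 + 0.35 + 0.41 = 0.8368.
New average steady-state concentration = baseline ÷ relative clearance = 79 / 0.8368 = 94 mg/L.

94 mg/L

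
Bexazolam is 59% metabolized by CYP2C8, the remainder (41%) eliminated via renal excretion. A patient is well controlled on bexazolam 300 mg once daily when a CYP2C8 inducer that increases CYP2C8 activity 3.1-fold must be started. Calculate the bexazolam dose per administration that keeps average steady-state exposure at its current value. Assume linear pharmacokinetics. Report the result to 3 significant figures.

672 mg

The CYP2C8 pathway (59% of clearance) rises to 3.1× activity: 0.59 × 3.1 = 1.829.
Non-CYP routes (41%) are unchanged.
New clearance relative to baseline: 1.829 + 0.41 = 2.239.
To maintain the same steady-state level, dose must scale with clearance: new dose = 300 × 2.239 = 672 mg.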